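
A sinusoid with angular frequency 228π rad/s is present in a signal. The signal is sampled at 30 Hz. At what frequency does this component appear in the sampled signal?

6 Hz

ω = 228π rad/s → f = ω/(2π) = 114 Hz.
114 Hz mod fs = 24 Hz.
24 Hz > fs/2 = 15 Hz, folds to fs − 24 Hz = 6 Hz.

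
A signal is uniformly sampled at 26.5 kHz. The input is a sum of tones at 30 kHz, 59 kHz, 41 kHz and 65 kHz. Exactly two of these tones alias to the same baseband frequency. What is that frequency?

fs/2 = 13.25 kHz.
30 kHz mod fs = 3.5 kHz.
3.5 kHz ≤ fs/2 = 13.25 kHz, appears at 3.5 kHz.
59 kHz mod fs = 6 kHz.
6 kHz ≤ fs/2 = 13.25 kHz, appears at 6 kHz.
41 kHz mod fs = 14.5 kHz.
14.5 kHz > fs/2 = 13.25 kHz, folds to fs − 14.5 kHz = 12 kHz.
65 kHz mod fs = 12 kHz.
12 kHz ≤ fs/2 = 13.25 kHz, appears at 12 kHz.
41 kHz and 65 kHz both map to 12 kHz.

12 kHz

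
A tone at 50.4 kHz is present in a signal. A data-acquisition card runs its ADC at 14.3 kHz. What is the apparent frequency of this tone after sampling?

6.8 kHz

50.4 kHz mod fs = 7.5 kHz.
7.5 kHz > fs/2 = 7.15 kHz, folds to fs − 7.5 kHz = 6.8 kHz.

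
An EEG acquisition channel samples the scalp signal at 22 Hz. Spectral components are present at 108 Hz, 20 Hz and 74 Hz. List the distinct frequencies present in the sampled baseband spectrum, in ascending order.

fs/2 = 11 Hz.
108 Hz mod fs = 20 Hz.
20 Hz > fs/2 = 11 Hz, folds to fs − 20 Hz = 2 Hz.
20 Hz > fs/2 = 11 Hz, folds to fs − 20 Hz = 2 Hz.
74 Hz mod fs = 8 Hz.
8 Hz ≤ fs/2 = 11 Hz, appears at 8 Hz.
Distinct values: {2 Hz, 8 Hz}.

2 Hz, 8 Hz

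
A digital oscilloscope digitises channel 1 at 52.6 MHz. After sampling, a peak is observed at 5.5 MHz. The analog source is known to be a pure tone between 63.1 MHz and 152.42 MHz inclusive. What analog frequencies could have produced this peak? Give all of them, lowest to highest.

Frequencies that alias to 5.5 MHz are k·fs ± 5.5 MHz for integer k ≥ 0.
k=0: 5.5 MHz.
k=1: 47.1 MHz, 58.1 MHz.
k=2: 99.7 MHz, 110.7 MHz.
k=3: 152.3 MHz, 163.3 MHz.
k=4: 204.9 MHz, 215.9 MHz.
Within [63.1 MHz, 152.42 MHz]: 99.7 MHz, 110.7 MHz, 152.3 MHz.

99.7 MHz, 110.7 MHz, 152.3 MHz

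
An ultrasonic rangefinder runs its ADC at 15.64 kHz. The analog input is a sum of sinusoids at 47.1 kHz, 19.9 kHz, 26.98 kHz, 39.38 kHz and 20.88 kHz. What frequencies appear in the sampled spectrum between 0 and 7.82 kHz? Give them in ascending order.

fs/2 = 7.82 kHz.
47.1 kHz mod fs = 0.18 kHz.
0.18 kHz ≤ fs/2 = 7.82 kHz, appears at 0.18 kHz.
19.9 kHz mod fs = 4.26 kHz.
4.26 kHz ≤ fs/2 = 7.82 kHz, appears at 4.26 kHz.
26.98 kHz mod fs = 11.34 kHz.
11.34 kHz > fs/2 = 7.82 kHz, folds to fs − 11.34 kHz = 4.3 kHz.
39.38 kHz mod fs = 8.1 kHz.
8.1 kHz > fs/2 = 7.82 kHz, folds to fs − 8.1 kHz = 7.54 kHz.
20.88 kHz mod fs = 5.24 kHz.
5.24 kHz ≤ fs/2 = 7.82 kHz, appears at 5.24 kHz.
Distinct values: {0.18 kHz, 4.26 kHz, 4.3 kHz, 5.24 kHz, 7.54 kHz}.

0.18 kHz, 4.26 kHz, 4.3 kHz, 5.24 kHz, 7.54 kHz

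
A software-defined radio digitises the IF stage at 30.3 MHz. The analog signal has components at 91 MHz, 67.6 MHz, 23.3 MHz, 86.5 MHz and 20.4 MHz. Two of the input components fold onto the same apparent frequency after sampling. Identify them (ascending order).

fs/2 = 15.15 MHz.
91 MHz mod fs = 0.1 MHz.
0.1 MHz ≤ fs/2 = 15.15 MHz, appears at 0.1 MHz.
67.6 MHz mod fs = 7 MHz.
7 MHz ≤ fs/2 = 15.15 MHz, appears at 7 MHz.
23.3 MHz > fs/2 = 15.15 MHz, folds to fs − 23.3 MHz = 7 MHz.
86.5 MHz mod fs = 25.9 MHz.
25.9 MHz > fs/2 = 15.15 MHz, folds to fs − 25.9 MHz = 4.4 MHz.
20.4 MHz > fs/2 = 15.15 MHz, folds to fs − 20.4 MHz = 9.9 MHz.
23.3 MHz and 67.6 MHz both map to 7 MHz.

23.3 MHz, 67.6 MHz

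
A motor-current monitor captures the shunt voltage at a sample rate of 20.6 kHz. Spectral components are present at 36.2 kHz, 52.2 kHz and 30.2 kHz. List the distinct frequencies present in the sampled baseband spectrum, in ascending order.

5 kHz, 9.6 kHz

fs/2 = 10.3 kHz.
36.2 kHz mod fs = 15.6 kHz.
15.6 kHz > fs/2 = 10.3 kHz, folds to fs − 15.6 kHz = 5 kHz.
52.2 kHz mod fs = 11 kHz.
11 kHz > fs/2 = 10.3 kHz, folds to fs − 11 kHz = 9.6 kHz.
30.2 kHz mod fs = 9.6 kHz.
9.6 kHz ≤ fs/2 = 10.3 kHz, appears at 9.6 kHz.
Distinct values: {5 kHz, 9.6 kHz}.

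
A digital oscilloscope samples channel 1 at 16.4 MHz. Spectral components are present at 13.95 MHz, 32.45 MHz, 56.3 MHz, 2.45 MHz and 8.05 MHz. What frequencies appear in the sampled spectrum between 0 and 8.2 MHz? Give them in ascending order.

0.35 MHz, 2.45 MHz, 7.1 MHz, 8.05 MHz

fs/2 = 8.2 MHz.
13.95 MHz > fs/2 = 8.2 MHz, folds to fs − 13.95 MHz = 2.45 MHz.
32.45 MHz mod fs = 16.05 MHz.
16.05 MHz > fs/2 = 8.2 MHz, folds to fs − 16.05 MHz = 0.35 MHz.
56.3 MHz mod fs = 7.1 MHz.
7.1 MHz ≤ fs/2 = 8.2 MHz, appears at 7.1 MHz.
2.45 MHz ≤ fs/2 = 8.2 MHz, passes unchanged.
8.05 MHz ≤ fs/2 = 8.2 MHz, passes unchanged.
Distinct values: {0.35 MHz, 2.45 MHz, 7.1 MHz, 8.05 MHz}.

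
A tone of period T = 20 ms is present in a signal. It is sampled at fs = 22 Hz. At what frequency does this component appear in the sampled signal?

6 Hz

T = 20 ms → f = 1/T = 50 Hz.
50 Hz mod fs = 6 Hz.
6 Hz ≤ fs/2 = 11 Hz, appears at 6 Hz.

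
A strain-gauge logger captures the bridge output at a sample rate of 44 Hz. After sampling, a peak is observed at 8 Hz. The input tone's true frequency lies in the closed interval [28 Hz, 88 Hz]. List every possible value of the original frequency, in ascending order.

36 Hz, 52 Hz, 80 Hz

Frequencies that alias to 8 Hz are k·fs ± 8 Hz for integer k ≥ 0.
k=0: 8 Hz.
k=1: 36 Hz, 52 Hz.
k=2: 80 Hz, 96 Hz.
k=3: 124 Hz, 140 Hz.
Within [28 Hz, 88 Hz]: 36 Hz, 52 Hz, 80 Hz.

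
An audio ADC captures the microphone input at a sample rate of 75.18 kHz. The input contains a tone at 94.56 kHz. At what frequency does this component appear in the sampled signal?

94.56 kHz mod fs = 19.38 kHz.
19.38 kHz ≤ fs/2 = 37.59 kHz, appears at 19.38 kHz.

19.38 kHz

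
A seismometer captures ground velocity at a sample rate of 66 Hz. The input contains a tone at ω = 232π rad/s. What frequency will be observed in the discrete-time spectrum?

16 Hz

ω = 232π rad/s → f = ω/(2π) = 116 Hz.
116 Hz mod fs = 50 Hz.
50 Hz > fs/2 = 33 Hz, folds to fs − 50 Hz = 16 Hz.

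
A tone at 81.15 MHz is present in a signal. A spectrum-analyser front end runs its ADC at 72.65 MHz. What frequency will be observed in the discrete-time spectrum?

81.15 MHz mod fs = 8.5 MHz.
8.5 MHz ≤ fs/2 = 36.325 MHz, appears at 8.5 MHz.

8.5 MHz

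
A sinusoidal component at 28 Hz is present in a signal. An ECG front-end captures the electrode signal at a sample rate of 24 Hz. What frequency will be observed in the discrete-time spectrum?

28 Hz mod fs = 4 Hz.
4 Hz ≤ fs/2 = 12 Hz, appears at 4 Hz.

4 Hz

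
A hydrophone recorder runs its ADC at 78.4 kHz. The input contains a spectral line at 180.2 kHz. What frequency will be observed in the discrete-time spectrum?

23.4 kHz

180.2 kHz mod fs = 23.4 kHz.
23.4 kHz ≤ fs/2 = 39.2 kHz, appears at 23.4 kHz.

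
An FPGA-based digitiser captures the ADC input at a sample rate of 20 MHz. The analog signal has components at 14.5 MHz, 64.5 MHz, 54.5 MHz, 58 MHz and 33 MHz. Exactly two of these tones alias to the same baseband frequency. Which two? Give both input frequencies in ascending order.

14.5 MHz, 54.5 MHz

fs/2 = 10 MHz.
14.5 MHz > fs/2 = 10 MHz, folds to fs − 14.5 MHz = 5.5 MHz.
64.5 MHz mod fs = 4.5 MHz.
4.5 MHz ≤ fs/2 = 10 MHz, appears at 4.5 MHz.
54.5 MHz mod fs = 14.5 MHz.
14.5 MHz > fs/2 = 10 MHz, folds to fs − 14.5 MHz = 5.5 MHz.
58 MHz mod fs = 18 MHz.
18 MHz > fs/2 = 10 MHz, folds to fs − 18 MHz = 2 MHz.
33 MHz mod fs = 13 MHz.
13 MHz > fs/2 = 10 MHz, folds to fs − 13 MHz = 7 MHz.
14.5 MHz and 54.5 MHz both map to 5.5 MHz.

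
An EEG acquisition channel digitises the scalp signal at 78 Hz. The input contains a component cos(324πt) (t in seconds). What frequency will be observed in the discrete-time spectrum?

6 Hz

ω = 324π rad/s → f = ω/(2π) = 162 Hz.
162 Hz mod fs = 6 Hz.
6 Hz ≤ fs/2 = 39 Hz, appears at 6 Hz.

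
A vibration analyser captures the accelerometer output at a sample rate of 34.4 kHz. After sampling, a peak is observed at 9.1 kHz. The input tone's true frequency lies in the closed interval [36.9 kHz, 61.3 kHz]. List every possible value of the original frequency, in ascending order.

43.5 kHz, 59.7 kHz

Frequencies that alias to 9.1 kHz are k·fs ± 9.1 kHz for integer k ≥ 0.
k=0: 9.1 kHz.
k=1: 25.3 kHz, 43.5 kHz.
k=2: 59.7 kHz, 77.9 kHz.
k=3: 94.1 kHz, 112.3 kHz.
Within [36.9 kHz, 61.3 kHz]: 43.5 kHz, 59.7 kHz.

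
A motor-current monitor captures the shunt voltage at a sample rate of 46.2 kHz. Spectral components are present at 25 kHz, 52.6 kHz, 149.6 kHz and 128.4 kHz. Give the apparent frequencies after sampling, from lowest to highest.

fs/2 = 23.1 kHz.
25 kHz > fs/2 = 23.1 kHz, folds to fs − 25 kHz = 21.2 kHz.
52.6 kHz mod fs = 6.4 kHz.
6.4 kHz ≤ fs/2 = 23.1 kHz, appears at 6.4 kHz.
149.6 kHz mod fs = 11 kHz.
11 kHz ≤ fs/2 = 23.1 kHz, appears at 11 kHz.
128.4 kHz mod fs = 36 kHz.
36 kHz > fs/2 = 23.1 kHz, folds to fs − 36 kHz = 10.2 kHz.
Distinct values: {6.4 kHz, 10.2 kHz, 11 kHz, 21.2 kHz}.

6.4 kHz, 10.2 kHz, 11 kHz, 21.2 kHz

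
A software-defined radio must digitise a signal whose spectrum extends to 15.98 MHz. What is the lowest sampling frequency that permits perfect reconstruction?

Nyquist rate = 2 × 15.98 MHz = 31.96 MHz.

31.96 MHz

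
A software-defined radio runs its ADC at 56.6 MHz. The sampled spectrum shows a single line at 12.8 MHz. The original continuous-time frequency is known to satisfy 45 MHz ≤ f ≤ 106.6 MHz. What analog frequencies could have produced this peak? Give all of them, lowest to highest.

Frequencies that alias to 12.8 MHz are k·fs ± 12.8 MHz for integer k ≥ 0.
k=0: 12.8 MHz.
k=1: 43.8 MHz, 69.4 MHz.
k=2: 100.4 MHz, 126 MHz.
k=3: 157 MHz, 182.6 MHz.
Within [45 MHz, 106.6 MHz]: 69.4 MHz, 100.4 MHz.

69.4 MHz, 100.4 MHz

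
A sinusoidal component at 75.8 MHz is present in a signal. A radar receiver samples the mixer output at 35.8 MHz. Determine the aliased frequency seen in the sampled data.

75.8 MHz mod fs = 4.2 MHz.
4.2 MHz ≤ fs/2 = 17.9 MHz, appears at 4.2 MHz.

4.2 MHz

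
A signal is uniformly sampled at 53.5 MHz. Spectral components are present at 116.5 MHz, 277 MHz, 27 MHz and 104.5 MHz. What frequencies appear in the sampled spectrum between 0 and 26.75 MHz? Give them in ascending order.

fs/2 = 26.75 MHz.
116.5 MHz mod fs = 9.5 MHz.
9.5 MHz ≤ fs/2 = 26.75 MHz, appears at 9.5 MHz.
277 MHz mod fs = 9.5 MHz.
9.5 MHz ≤ fs/2 = 26.75 MHz, appears at 9.5 MHz.
27 MHz > fs/2 = 26.75 MHz, folds to fs − 27 MHz = 26.5 MHz.
104.5 MHz mod fs = 51 MHz.
51 MHz > fs/2 = 26.75 MHz, folds to fs − 51 MHz = 2.5 MHz.
Distinct values: {2.5 MHz, 9.5 MHz, 26.5 MHz}.

2.5 MHz, 9.5 MHz, 26.5 MHz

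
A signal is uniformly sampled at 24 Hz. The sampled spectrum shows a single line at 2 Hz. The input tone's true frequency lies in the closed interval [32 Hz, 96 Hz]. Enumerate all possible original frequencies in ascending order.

Frequencies that alias to 2 Hz are k·fs ± 2 Hz for integer k ≥ 0.
k=0: 2 Hz.
k=1: 22 Hz, 26 Hz.
k=2: 46 Hz, 50 Hz.
k=3: 70 Hz, 74 Hz.
k=4: 94 Hz, 98 Hz.
k=5: 118 Hz, 122 Hz.
Within [32 Hz, 96 Hz]: 46 Hz, 50 Hz, 70 Hz, 74 Hz, 94 Hz.

46 Hz, 50 Hz, 70 Hz, 74 Hz, 94 Hz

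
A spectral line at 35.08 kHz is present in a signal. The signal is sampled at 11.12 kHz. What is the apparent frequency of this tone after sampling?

35.08 kHz mod fs = 1.72 kHz.
1.72 kHz ≤ fs/2 = 5.56 kHz, appears at 1.72 kHz.

1.72 kHz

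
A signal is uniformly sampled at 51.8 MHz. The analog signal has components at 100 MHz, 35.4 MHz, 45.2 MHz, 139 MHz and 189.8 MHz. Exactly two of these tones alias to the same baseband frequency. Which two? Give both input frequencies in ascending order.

fs/2 = 25.9 MHz.
100 MHz mod fs = 48.2 MHz.
48.2 MHz > fs/2 = 25.9 MHz, folds to fs − 48.2 MHz = 3.6 MHz.
35.4 MHz > fs/2 = 25.9 MHz, folds to fs − 35.4 MHz = 16.4 MHz.
45.2 MHz > fs/2 = 25.9 MHz, folds to fs − 45.2 MHz = 6.6 MHz.
139 MHz mod fs = 35.4 MHz.
35.4 MHz > fs/2 = 25.9 MHz, folds to fs − 35.4 MHz = 16.4 MHz.
189.8 MHz mod fs = 34.4 MHz.
34.4 MHz > fs/2 = 25.9 MHz, folds to fs − 34.4 MHz = 17.4 MHz.
35.4 MHz and 139 MHz both map to 16.4 MHz.

35.4 MHz, 139 MHz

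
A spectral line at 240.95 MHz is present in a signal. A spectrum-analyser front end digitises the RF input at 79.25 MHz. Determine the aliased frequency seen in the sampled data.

3.2 MHz

240.95 MHz mod fs = 3.2 MHz.
3.2 MHz ≤ fs/2 = 39.625 MHz, appears at 3.2 MHz.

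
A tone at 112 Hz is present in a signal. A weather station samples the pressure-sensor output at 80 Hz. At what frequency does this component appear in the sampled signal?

32 Hz

112 Hz mod fs = 32 Hz.
32 Hz ≤ fs/2 = 40 Hz, appears at 32 Hz.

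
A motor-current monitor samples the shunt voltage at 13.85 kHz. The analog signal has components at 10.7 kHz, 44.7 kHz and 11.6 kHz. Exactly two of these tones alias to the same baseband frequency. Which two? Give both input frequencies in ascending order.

10.7 kHz, 44.7 kHz

fs/2 = 6.925 kHz.
10.7 kHz > fs/2 = 6.925 kHz, folds to fs − 10.7 kHz = 3.15 kHz.
44.7 kHz mod fs = 3.15 kHz.
3.15 kHz ≤ fs/2 = 6.925 kHz, appears at 3.15 kHz.
11.6 kHz > fs/2 = 6.925 kHz, folds to fs − 11.6 kHz = 2.25 kHz.
10.7 kHz and 44.7 kHz both map to 3.15 kHz.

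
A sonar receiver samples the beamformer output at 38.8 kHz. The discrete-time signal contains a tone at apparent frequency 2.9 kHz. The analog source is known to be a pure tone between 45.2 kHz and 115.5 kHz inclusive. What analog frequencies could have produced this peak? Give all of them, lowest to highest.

74.7 kHz, 80.5 kHz, 113.5 kHz

Frequencies that alias to 2.9 kHz are k·fs ± 2.9 kHz for integer k ≥ 0.
k=0: 2.9 kHz.
k=1: 35.9 kHz, 41.7 kHz.
k=2: 74.7 kHz, 80.5 kHz.
k=3: 113.5 kHz, 119.3 kHz.
k=4: 152.3 kHz, 158.1 kHz.
Within [45.2 kHz, 115.5 kHz]: 74.7 kHz, 80.5 kHz, 113.5 kHz.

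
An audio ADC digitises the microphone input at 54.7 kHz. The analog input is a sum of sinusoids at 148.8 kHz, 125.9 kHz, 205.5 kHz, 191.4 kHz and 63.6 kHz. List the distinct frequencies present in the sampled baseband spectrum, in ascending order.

8.9 kHz, 13.3 kHz, 15.3 kHz, 16.5 kHz, 27.3 kHz

fs/2 = 27.35 kHz.
148.8 kHz mod fs = 39.4 kHz.
39.4 kHz > fs/2 = 27.35 kHz, folds to fs − 39.4 kHz = 15.3 kHz.
125.9 kHz mod fs = 16.5 kHz.
16.5 kHz ≤ fs/2 = 27.35 kHz, appears at 16.5 kHz.
205.5 kHz mod fs = 41.4 kHz.
41.4 kHz > fs/2 = 27.35 kHz, folds to fs − 41.4 kHz = 13.3 kHz.
191.4 kHz mod fs = 27.3 kHz.
27.3 kHz ≤ fs/2 = 27.35 kHz, appears at 27.3 kHz.
63.6 kHz mod fs = 8.9 kHz.
8.9 kHz ≤ fs/2 = 27.35 kHz, appears at 8.9 kHz.
Distinct values: {8.9 kHz, 13.3 kHz, 15.3 kHz, 16.5 kHz, 27.3 kHz}.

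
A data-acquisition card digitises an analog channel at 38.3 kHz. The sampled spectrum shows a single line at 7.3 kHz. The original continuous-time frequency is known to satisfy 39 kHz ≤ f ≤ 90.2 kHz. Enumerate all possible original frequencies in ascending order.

45.6 kHz, 69.3 kHz, 83.9 kHz

Frequencies that alias to 7.3 kHz are k·fs ± 7.3 kHz for integer k ≥ 0.
k=0: 7.3 kHz.
k=1: 31 kHz, 45.6 kHz.
k=2: 69.3 kHz, 83.9 kHz.
k=3: 107.6 kHz, 122.2 kHz.
Within [39 kHz, 90.2 kHz]: 45.6 kHz, 69.3 kHz, 83.9 kHz.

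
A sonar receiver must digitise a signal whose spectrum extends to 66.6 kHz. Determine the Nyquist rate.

133.2 kHz

Nyquist rate = 2 × 66.6 kHz = 133.2 kHz.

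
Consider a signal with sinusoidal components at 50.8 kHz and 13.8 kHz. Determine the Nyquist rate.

Highest-frequency component: 50.8 kHz.
Nyquist rate = 2 × 50.8 kHz = 101.6 kHz.

101.6 kHz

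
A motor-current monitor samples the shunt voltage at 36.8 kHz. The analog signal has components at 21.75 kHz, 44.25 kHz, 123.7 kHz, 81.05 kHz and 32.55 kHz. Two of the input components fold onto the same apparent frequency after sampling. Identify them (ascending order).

fs/2 = 18.4 kHz.
21.75 kHz > fs/2 = 18.4 kHz, folds to fs − 21.75 kHz = 15.05 kHz.
44.25 kHz mod fs = 7.45 kHz.
7.45 kHz ≤ fs/2 = 18.4 kHz, appears at 7.45 kHz.
123.7 kHz mod fs = 13.3 kHz.
13.3 kHz ≤ fs/2 = 18.4 kHz, appears at 13.3 kHz.
81.05 kHz mod fs = 7.45 kHz.
7.45 kHz ≤ fs/2 = 18.4 kHz, appears at 7.45 kHz.
32.55 kHz > fs/2 = 18.4 kHz, folds to fs − 32.55 kHz = 4.25 kHz.
44.25 kHz and 81.05 kHz both map to 7.45 kHz.

44.25 kHz, 81.05 kHz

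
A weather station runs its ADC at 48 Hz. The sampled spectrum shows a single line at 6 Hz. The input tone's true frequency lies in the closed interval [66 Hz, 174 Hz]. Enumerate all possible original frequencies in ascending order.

90 Hz, 102 Hz, 138 Hz, 150 Hz

Frequencies that alias to 6 Hz are k·fs ± 6 Hz for integer k ≥ 0.
k=0: 6 Hz.
k=1: 42 Hz, 54 Hz.
k=2: 90 Hz, 102 Hz.
k=3: 138 Hz, 150 Hz.
k=4: 186 Hz, 198 Hz.
Within [66 Hz, 174 Hz]: 90 Hz, 102 Hz, 138 Hz, 150 Hz.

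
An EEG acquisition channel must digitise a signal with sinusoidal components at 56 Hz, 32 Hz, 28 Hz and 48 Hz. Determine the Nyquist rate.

112 Hz

Highest-frequency component: 56 Hz.
Nyquist rate = 2 × 56 Hz = 112 Hz.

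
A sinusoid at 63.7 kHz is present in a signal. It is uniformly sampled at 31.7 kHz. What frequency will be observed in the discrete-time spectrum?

0.3 kHz

63.7 kHz mod fs = 0.3 kHz.
0.3 kHz ≤ fs/2 = 15.85 kHz, appears at 0.3 kHz.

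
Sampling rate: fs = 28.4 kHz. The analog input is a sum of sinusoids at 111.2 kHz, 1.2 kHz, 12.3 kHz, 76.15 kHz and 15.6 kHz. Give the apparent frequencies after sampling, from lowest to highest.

1.2 kHz, 2.4 kHz, 9.05 kHz, 12.3 kHz, 12.8 kHz

fs/2 = 14.2 kHz.
111.2 kHz mod fs = 26 kHz.
26 kHz > fs/2 = 14.2 kHz, folds to fs − 26 kHz = 2.4 kHz.
1.2 kHz ≤ fs/2 = 14.2 kHz, passes unchanged.
12.3 kHz ≤ fs/2 = 14.2 kHz, passes unchanged.
76.15 kHz mod fs = 19.35 kHz.
19.35 kHz > fs/2 = 14.2 kHz, folds to fs − 19.35 kHz = 9.05 kHz.
15.6 kHz > fs/2 = 14.2 kHz, folds to fs − 15.6 kHz = 12.8 kHz.
Distinct values: {1.2 kHz, 2.4 kHz, 9.05 kHz, 12.3 kHz, 12.8 kHz}.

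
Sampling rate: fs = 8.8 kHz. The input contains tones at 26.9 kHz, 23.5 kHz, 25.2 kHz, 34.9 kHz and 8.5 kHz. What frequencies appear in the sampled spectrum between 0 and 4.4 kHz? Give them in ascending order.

0.3 kHz, 0.5 kHz, 1.2 kHz, 2.9 kHz

fs/2 = 4.4 kHz.
26.9 kHz mod fs = 0.5 kHz.
0.5 kHz ≤ fs/2 = 4.4 kHz, appears at 0.5 kHz.
23.5 kHz mod fs = 5.9 kHz.
5.9 kHz > fs/2 = 4.4 kHz, folds to fs − 5.9 kHz = 2.9 kHz.
25.2 kHz mod fs = 7.6 kHz.
7.6 kHz > fs/2 = 4.4 kHz, folds to fs − 7.6 kHz = 1.2 kHz.
34.9 kHz mod fs = 8.5 kHz.
8.5 kHz > fs/2 = 4.4 kHz, folds to fs − 8.5 kHz = 0.3 kHz.
8.5 kHz > fs/2 = 4.4 kHz, folds to fs − 8.5 kHz = 0.3 kHz.
Distinct values: {0.3 kHz, 0.5 kHz, 1.2 kHz, 2.9 kHz}.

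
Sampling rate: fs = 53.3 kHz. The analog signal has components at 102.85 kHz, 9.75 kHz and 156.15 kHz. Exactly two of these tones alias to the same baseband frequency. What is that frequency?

fs/2 = 26.65 kHz.
102.85 kHz mod fs = 49.55 kHz.
49.55 kHz > fs/2 = 26.65 kHz, folds to fs − 49.55 kHz = 3.75 kHz.
9.75 kHz ≤ fs/2 = 26.65 kHz, passes unchanged.
156.15 kHz mod fs = 49.55 kHz.
49.55 kHz > fs/2 = 26.65 kHz, folds to fs − 49.55 kHz = 3.75 kHz.
102.85 kHz and 156.15 kHz both map to 3.75 kHz.

3.75 kHz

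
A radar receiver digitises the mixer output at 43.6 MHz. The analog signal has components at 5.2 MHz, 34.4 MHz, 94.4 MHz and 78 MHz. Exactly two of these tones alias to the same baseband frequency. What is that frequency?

9.2 MHz

fs/2 = 21.8 MHz.
5.2 MHz ≤ fs/2 = 21.8 MHz, passes unchanged.
34.4 MHz > fs/2 = 21.8 MHz, folds to fs − 34.4 MHz = 9.2 MHz.
94.4 MHz mod fs = 7.2 MHz.
7.2 MHz ≤ fs/2 = 21.8 MHz, appears at 7.2 MHz.
78 MHz mod fs = 34.4 MHz.
34.4 MHz > fs/2 = 21.8 MHz, folds to fs − 34.4 MHz = 9.2 MHz.
34.4 MHz and 78 MHz both map to 9.2 MHz.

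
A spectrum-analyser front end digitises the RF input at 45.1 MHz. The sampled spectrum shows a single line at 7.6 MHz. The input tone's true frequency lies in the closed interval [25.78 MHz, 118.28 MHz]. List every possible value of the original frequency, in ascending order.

Frequencies that alias to 7.6 MHz are k·fs ± 7.6 MHz for integer k ≥ 0.
k=0: 7.6 MHz.
k=1: 37.5 MHz, 52.7 MHz.
k=2: 82.6 MHz, 97.8 MHz.
k=3: 127.7 MHz, 142.9 MHz.
Within [25.78 MHz, 118.28 MHz]: 37.5 MHz, 52.7 MHz, 82.6 MHz, 97.8 MHz.

37.5 MHz, 52.7 MHz, 82.6 MHz, 97.8 MHz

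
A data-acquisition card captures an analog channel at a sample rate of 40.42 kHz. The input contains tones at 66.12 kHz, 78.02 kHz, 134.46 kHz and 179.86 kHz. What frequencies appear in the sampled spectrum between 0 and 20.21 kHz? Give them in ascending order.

fs/2 = 20.21 kHz.
66.12 kHz mod fs = 25.7 kHz.
25.7 kHz > fs/2 = 20.21 kHz, folds to fs − 25.7 kHz = 14.72 kHz.
78.02 kHz mod fs = 37.6 kHz.
37.6 kHz > fs/2 = 20.21 kHz, folds to fs − 37.6 kHz = 2.82 kHz.
134.46 kHz mod fs = 13.2 kHz.
13.2 kHz ≤ fs/2 = 20.21 kHz, appears at 13.2 kHz.
179.86 kHz mod fs = 18.18 kHz.
18.18 kHz ≤ fs/2 = 20.21 kHz, appears at 18.18 kHz.
Distinct values: {2.82 kHz, 13.2 kHz, 14.72 kHz, 18.18 kHz}.

2.82 kHz, 13.2 kHz, 14.72 kHz, 18.18 kHz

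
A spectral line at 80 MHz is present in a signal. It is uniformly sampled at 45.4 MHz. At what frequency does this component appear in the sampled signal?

80 MHz mod fs = 34.6 MHz.
34.6 MHz > fs/2 = 22.7 MHz, folds to fs − 34.6 MHz = 10.8 MHz.

10.8 MHz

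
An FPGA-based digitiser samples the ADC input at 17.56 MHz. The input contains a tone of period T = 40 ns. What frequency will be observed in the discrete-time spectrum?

T = 40 ns → f = 1/T = 25 MHz.
25 MHz mod fs = 7.44 MHz.
7.44 MHz ≤ fs/2 = 8.78 MHz, appears at 7.44 MHz.

7.44 MHz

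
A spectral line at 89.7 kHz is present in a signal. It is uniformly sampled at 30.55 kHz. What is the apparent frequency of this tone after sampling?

1.95 kHz

89.7 kHz mod fs = 28.6 kHz.
28.6 kHz > fs/2 = 15.275 kHz, folds to fs − 28.6 kHz = 1.95 kHz.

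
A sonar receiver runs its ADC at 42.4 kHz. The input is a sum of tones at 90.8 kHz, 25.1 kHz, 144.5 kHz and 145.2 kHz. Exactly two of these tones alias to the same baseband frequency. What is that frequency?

fs/2 = 21.2 kHz.
90.8 kHz mod fs = 6 kHz.
6 kHz ≤ fs/2 = 21.2 kHz, appears at 6 kHz.
25.1 kHz > fs/2 = 21.2 kHz, folds to fs − 25.1 kHz = 17.3 kHz.
144.5 kHz mod fs = 17.3 kHz.
17.3 kHz ≤ fs/2 = 21.2 kHz, appears at 17.3 kHz.
145.2 kHz mod fs = 18 kHz.
18 kHz ≤ fs/2 = 21.2 kHz, appears at 18 kHz.
25.1 kHz and 144.5 kHz both map to 17.3 kHz.

17.3 kHz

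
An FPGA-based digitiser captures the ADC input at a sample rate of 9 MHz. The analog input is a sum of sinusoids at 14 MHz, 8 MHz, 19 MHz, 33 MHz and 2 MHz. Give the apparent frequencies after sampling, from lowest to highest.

1 MHz, 2 MHz, 3 MHz, 4 MHz

fs/2 = 4.5 MHz.
14 MHz mod fs = 5 MHz.
5 MHz > fs/2 = 4.5 MHz, folds to fs − 5 MHz = 4 MHz.
8 MHz > fs/2 = 4.5 MHz, folds to fs − 8 MHz = 1 MHz.
19 MHz mod fs = 1 MHz.
1 MHz ≤ fs/2 = 4.5 MHz, appears at 1 MHz.
33 MHz mod fs = 6 MHz.
6 MHz > fs/2 = 4.5 MHz, folds to fs − 6 MHz = 3 MHz.
2 MHz ≤ fs/2 = 4.5 MHz, passes unchanged.
Distinct values: {1 MHz, 2 MHz, 3 MHz, 4 MHz}.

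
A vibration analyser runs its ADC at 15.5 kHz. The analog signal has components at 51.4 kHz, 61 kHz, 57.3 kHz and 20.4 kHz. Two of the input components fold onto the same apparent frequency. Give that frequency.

4.9 kHz

fs/2 = 7.75 kHz.
51.4 kHz mod fs = 4.9 kHz.
4.9 kHz ≤ fs/2 = 7.75 kHz, appears at 4.9 kHz.
61 kHz mod fs = 14.5 kHz.
14.5 kHz > fs/2 = 7.75 kHz, folds to fs − 14.5 kHz = 1 kHz.
57.3 kHz mod fs = 10.8 kHz.
10.8 kHz > fs/2 = 7.75 kHz, folds to fs − 10.8 kHz = 4.7 kHz.
20.4 kHz mod fs = 4.9 kHz.
4.9 kHz ≤ fs/2 = 7.75 kHz, appears at 4.9 kHz.
20.4 kHz and 51.4 kHz both map to 4.9 kHz.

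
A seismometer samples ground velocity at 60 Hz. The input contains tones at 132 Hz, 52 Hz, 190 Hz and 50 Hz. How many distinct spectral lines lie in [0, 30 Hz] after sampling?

3

fs/2 = 30 Hz.
132 Hz mod fs = 12 Hz.
12 Hz ≤ fs/2 = 30 Hz, appears at 12 Hz.
52 Hz > fs/2 = 30 Hz, folds to fs − 52 Hz = 8 Hz.
190 Hz mod fs = 10 Hz.
10 Hz ≤ fs/2 = 30 Hz, appears at 10 Hz.
50 Hz > fs/2 = 30 Hz, folds to fs − 50 Hz = 10 Hz.
Distinct values: {8 Hz, 10 Hz, 12 Hz} → 3.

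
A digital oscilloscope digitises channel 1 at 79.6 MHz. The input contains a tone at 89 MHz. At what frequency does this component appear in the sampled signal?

89 MHz mod fs = 9.4 MHz.
9.4 MHz ≤ fs/2 = 39.8 MHz, appears at 9.4 MHz.

9.4 MHz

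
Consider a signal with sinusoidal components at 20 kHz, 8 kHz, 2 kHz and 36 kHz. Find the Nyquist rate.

Highest-frequency component: 36 kHz.
Nyquist rate = 2 × 36 kHz = 72 kHz.

72 kHz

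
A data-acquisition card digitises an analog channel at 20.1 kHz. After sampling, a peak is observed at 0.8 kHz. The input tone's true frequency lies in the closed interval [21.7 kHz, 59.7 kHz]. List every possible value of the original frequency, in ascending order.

Frequencies that alias to 0.8 kHz are k·fs ± 0.8 kHz for integer k ≥ 0.
k=0: 0.8 kHz.
k=1: 19.3 kHz, 20.9 kHz.
k=2: 39.4 kHz, 41 kHz.
k=3: 59.5 kHz, 61.1 kHz.
k=4: 79.6 kHz, 81.2 kHz.
Within [21.7 kHz, 59.7 kHz]: 39.4 kHz, 41 kHz, 59.5 kHz.

39.4 kHz, 41 kHz, 59.5 kHz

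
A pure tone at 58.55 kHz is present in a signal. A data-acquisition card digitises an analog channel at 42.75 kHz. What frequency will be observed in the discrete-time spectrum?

58.55 kHz mod fs = 15.8 kHz.
15.8 kHz ≤ fs/2 = 21.375 kHz, appears at 15.8 kHz.

15.8 kHz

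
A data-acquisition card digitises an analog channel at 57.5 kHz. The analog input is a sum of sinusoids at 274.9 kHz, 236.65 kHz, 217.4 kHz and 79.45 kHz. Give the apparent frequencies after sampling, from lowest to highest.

fs/2 = 28.75 kHz.
274.9 kHz mod fs = 44.9 kHz.
44.9 kHz > fs/2 = 28.75 kHz, folds to fs − 44.9 kHz = 12.6 kHz.
236.65 kHz mod fs = 6.65 kHz.
6.65 kHz ≤ fs/2 = 28.75 kHz, appears at 6.65 kHz.
217.4 kHz mod fs = 44.9 kHz.
44.9 kHz > fs/2 = 28.75 kHz, folds to fs − 44.9 kHz = 12.6 kHz.
79.45 kHz mod fs = 21.95 kHz.
21.95 kHz ≤ fs/2 = 28.75 kHz, appears at 21.95 kHz.
Distinct values: {6.65 kHz, 12.6 kHz, 21.95 kHz}.

6.65 kHz, 12.6 kHz, 21.95 kHz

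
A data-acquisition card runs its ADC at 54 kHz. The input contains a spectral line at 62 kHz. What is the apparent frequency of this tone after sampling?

8 kHz

62 kHz mod fs = 8 kHz.
8 kHz ≤ fs/2 = 27 kHz, appears at 8 kHz.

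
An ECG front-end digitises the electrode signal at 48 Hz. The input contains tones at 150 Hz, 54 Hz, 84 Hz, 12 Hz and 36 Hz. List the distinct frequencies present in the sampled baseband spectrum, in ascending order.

6 Hz, 12 Hz

fs/2 = 24 Hz.
150 Hz mod fs = 6 Hz.
6 Hz ≤ fs/2 = 24 Hz, appears at 6 Hz.
54 Hz mod fs = 6 Hz.
6 Hz ≤ fs/2 = 24 Hz, appears at 6 Hz.
84 Hz mod fs = 36 Hz.
36 Hz > fs/2 = 24 Hz, folds to fs − 36 Hz = 12 Hz.
12 Hz ≤ fs/2 = 24 Hz, passes unchanged.
36 Hz > fs/2 = 24 Hz, folds to fs − 36 Hz = 12 Hz.
Distinct values: {6 Hz, 12 Hz}.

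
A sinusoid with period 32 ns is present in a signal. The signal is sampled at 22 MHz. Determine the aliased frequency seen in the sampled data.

9.25 MHz

T = 32 ns → f = 1/T = 31.25 MHz.
31.25 MHz mod fs = 9.25 MHz.
9.25 MHz ≤ fs/2 = 11 MHz, appears at 9.25 MHz.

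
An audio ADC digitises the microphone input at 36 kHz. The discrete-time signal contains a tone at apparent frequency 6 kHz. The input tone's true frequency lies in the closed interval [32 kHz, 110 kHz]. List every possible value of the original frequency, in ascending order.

42 kHz, 66 kHz, 78 kHz, 102 kHz

Frequencies that alias to 6 kHz are k·fs ± 6 kHz for integer k ≥ 0.
k=0: 6 kHz.
k=1: 30 kHz, 42 kHz.
k=2: 66 kHz, 78 kHz.
k=3: 102 kHz, 114 kHz.
k=4: 138 kHz, 150 kHz.
Within [32 kHz, 110 kHz]: 42 kHz, 66 kHz, 78 kHz, 102 kHz.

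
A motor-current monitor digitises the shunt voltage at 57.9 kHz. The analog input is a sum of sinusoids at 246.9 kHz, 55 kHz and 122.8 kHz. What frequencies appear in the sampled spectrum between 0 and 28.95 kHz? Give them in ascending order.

2.9 kHz, 7 kHz, 15.3 kHz

fs/2 = 28.95 kHz.
246.9 kHz mod fs = 15.3 kHz.
15.3 kHz ≤ fs/2 = 28.95 kHz, appears at 15.3 kHz.
55 kHz > fs/2 = 28.95 kHz, folds to fs − 55 kHz = 2.9 kHz.
122.8 kHz mod fs = 7 kHz.
7 kHz ≤ fs/2 = 28.95 kHz, appears at 7 kHz.
Distinct values: {2.9 kHz, 7 kHz, 15.3 kHz}.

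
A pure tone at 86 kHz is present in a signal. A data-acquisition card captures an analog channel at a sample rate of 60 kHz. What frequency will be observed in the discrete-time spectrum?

86 kHz mod fs = 26 kHz.
26 kHz ≤ fs/2 = 30 kHz, appears at 26 kHz.

26 kHz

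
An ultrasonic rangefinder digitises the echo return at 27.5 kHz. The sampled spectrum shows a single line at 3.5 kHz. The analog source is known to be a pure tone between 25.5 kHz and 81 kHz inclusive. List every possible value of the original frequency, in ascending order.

Frequencies that alias to 3.5 kHz are k·fs ± 3.5 kHz for integer k ≥ 0.
k=0: 3.5 kHz.
k=1: 24 kHz, 31 kHz.
k=2: 51.5 kHz, 58.5 kHz.
k=3: 79 kHz, 86 kHz.
k=4: 106.5 kHz, 113.5 kHz.
Within [25.5 kHz, 81 kHz]: 31 kHz, 51.5 kHz, 58.5 kHz, 79 kHz.

31 kHz, 51.5 kHz, 58.5 kHz, 79 kHz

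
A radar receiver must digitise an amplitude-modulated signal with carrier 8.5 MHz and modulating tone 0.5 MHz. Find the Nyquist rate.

AM sidebands sit at fc ± fm = 8 MHz and 9 MHz.
Highest-frequency component: 9 MHz.
Nyquist rate = 2 × 9 MHz = 18 MHz.

18 MHz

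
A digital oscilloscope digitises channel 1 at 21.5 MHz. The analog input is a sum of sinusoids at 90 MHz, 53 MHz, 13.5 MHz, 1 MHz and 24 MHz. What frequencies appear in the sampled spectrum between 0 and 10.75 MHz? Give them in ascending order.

fs/2 = 10.75 MHz.
90 MHz mod fs = 4 MHz.
4 MHz ≤ fs/2 = 10.75 MHz, appears at 4 MHz.
53 MHz mod fs = 10 MHz.
10 MHz ≤ fs/2 = 10.75 MHz, appears at 10 MHz.
13.5 MHz > fs/2 = 10.75 MHz, folds to fs − 13.5 MHz = 8 MHz.
1 MHz ≤ fs/2 = 10.75 MHz, passes unchanged.
24 MHz mod fs = 2.5 MHz.
2.5 MHz ≤ fs/2 = 10.75 MHz, appears at 2.5 MHz.
Distinct values: {1 MHz, 2.5 MHz, 4 MHz, 8 MHz, 10 MHz}.

1 MHz, 2.5 MHz, 4 MHz, 8 MHz, 10 MHz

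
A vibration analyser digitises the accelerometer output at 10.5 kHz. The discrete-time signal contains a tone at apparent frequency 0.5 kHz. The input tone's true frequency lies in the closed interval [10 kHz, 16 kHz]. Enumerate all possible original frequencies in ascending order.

10 kHz, 11 kHz

Frequencies that alias to 0.5 kHz are k·fs ± 0.5 kHz for integer k ≥ 0.
k=0: 0.5 kHz.
k=1: 10 kHz, 11 kHz.
k=2: 20.5 kHz, 21.5 kHz.
Within [10 kHz, 16 kHz]: 10 kHz, 11 kHz.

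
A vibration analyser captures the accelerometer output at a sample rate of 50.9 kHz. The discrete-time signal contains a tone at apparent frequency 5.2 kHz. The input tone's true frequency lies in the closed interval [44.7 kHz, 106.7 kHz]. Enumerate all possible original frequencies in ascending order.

Frequencies that alias to 5.2 kHz are k·fs ± 5.2 kHz for integer k ≥ 0.
k=0: 5.2 kHz.
k=1: 45.7 kHz, 56.1 kHz.
k=2: 96.6 kHz, 107 kHz.
k=3: 147.5 kHz, 157.9 kHz.
Within [44.7 kHz, 106.7 kHz]: 45.7 kHz, 56.1 kHz, 96.6 kHz.

45.7 kHz, 56.1 kHz, 96.6 kHz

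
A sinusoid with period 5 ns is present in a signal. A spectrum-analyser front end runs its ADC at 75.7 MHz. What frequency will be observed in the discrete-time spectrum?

T = 5 ns → f = 1/T = 200 MHz.
200 MHz mod fs = 48.6 MHz.
48.6 MHz > fs/2 = 37.85 MHz, folds to fs − 48.6 MHz = 27.1 MHz.

27.1 MHz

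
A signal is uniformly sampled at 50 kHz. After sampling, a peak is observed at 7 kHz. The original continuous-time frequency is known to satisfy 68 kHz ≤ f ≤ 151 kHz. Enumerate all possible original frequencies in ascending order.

Frequencies that alias to 7 kHz are k·fs ± 7 kHz for integer k ≥ 0.
k=0: 7 kHz.
k=1: 43 kHz, 57 kHz.
k=2: 93 kHz, 107 kHz.
k=3: 143 kHz, 157 kHz.
k=4: 193 kHz, 207 kHz.
Within [68 kHz, 151 kHz]: 93 kHz, 107 kHz, 143 kHz.

93 kHz, 107 kHz, 143 kHz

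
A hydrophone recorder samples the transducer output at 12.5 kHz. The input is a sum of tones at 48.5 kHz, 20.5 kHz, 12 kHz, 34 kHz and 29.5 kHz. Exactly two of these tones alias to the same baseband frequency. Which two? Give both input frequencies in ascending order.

fs/2 = 6.25 kHz.
48.5 kHz mod fs = 11 kHz.
11 kHz > fs/2 = 6.25 kHz, folds to fs − 11 kHz = 1.5 kHz.
20.5 kHz mod fs = 8 kHz.
8 kHz > fs/2 = 6.25 kHz, folds to fs − 8 kHz = 4.5 kHz.
12 kHz > fs/2 = 6.25 kHz, folds to fs − 12 kHz = 0.5 kHz.
34 kHz mod fs = 9 kHz.
9 kHz > fs/2 = 6.25 kHz, folds to fs − 9 kHz = 3.5 kHz.
29.5 kHz mod fs = 4.5 kHz.
4.5 kHz ≤ fs/2 = 6.25 kHz, appears at 4.5 kHz.
20.5 kHz and 29.5 kHz both map to 4.5 kHz.

20.5 kHz, 29.5 kHz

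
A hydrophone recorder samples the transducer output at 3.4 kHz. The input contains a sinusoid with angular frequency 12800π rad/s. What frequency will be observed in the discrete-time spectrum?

ω = 12800π rad/s → f = ω/(2π) = 6400 Hz = 6.4 kHz.
6.4 kHz mod fs = 3 kHz.
3 kHz > fs/2 = 1.7 kHz, folds to fs − 3 kHz = 0.4 kHz.

0.4 kHz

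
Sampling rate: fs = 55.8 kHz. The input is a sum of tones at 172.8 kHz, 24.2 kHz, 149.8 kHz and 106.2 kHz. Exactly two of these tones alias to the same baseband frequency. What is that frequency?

5.4 kHz

fs/2 = 27.9 kHz.
172.8 kHz mod fs = 5.4 kHz.
5.4 kHz ≤ fs/2 = 27.9 kHz, appears at 5.4 kHz.
24.2 kHz ≤ fs/2 = 27.9 kHz, passes unchanged.
149.8 kHz mod fs = 38.2 kHz.
38.2 kHz > fs/2 = 27.9 kHz, folds to fs − 38.2 kHz = 17.6 kHz.
106.2 kHz mod fs = 50.4 kHz.
50.4 kHz > fs/2 = 27.9 kHz, folds to fs − 50.4 kHz = 5.4 kHz.
106.2 kHz and 172.8 kHz both map to 5.4 kHz.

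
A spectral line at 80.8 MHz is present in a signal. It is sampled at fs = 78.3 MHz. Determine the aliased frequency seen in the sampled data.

2.5 MHz

80.8 MHz mod fs = 2.5 MHz.
2.5 MHz ≤ fs/2 = 39.15 MHz, appears at 2.5 MHz.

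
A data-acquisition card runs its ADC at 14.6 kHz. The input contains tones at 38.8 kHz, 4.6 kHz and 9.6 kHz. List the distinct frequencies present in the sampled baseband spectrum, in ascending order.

fs/2 = 7.3 kHz.
38.8 kHz mod fs = 9.6 kHz.
9.6 kHz > fs/2 = 7.3 kHz, folds to fs − 9.6 kHz = 5 kHz.
4.6 kHz ≤ fs/2 = 7.3 kHz, passes unchanged.
9.6 kHz > fs/2 = 7.3 kHz, folds to fs − 9.6 kHz = 5 kHz.
Distinct values: {4.6 kHz, 5 kHz}.

4.6 kHz, 5 kHz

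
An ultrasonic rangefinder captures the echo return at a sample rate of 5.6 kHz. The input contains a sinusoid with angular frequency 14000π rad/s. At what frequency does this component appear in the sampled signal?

1.4 kHz

ω = 14000π rad/s → f = ω/(2π) = 7000 Hz = 7 kHz.
7 kHz mod fs = 1.4 kHz.
1.4 kHz ≤ fs/2 = 2.8 kHz, appears at 1.4 kHz.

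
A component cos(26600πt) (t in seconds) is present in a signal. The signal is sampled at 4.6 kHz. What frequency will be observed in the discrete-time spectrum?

0.5 kHz

ω = 26600π rad/s → f = ω/(2π) = 13300 Hz = 13.3 kHz.
13.3 kHz mod fs = 4.1 kHz.
4.1 kHz > fs/2 = 2.3 kHz, folds to fs − 4.1 kHz = 0.5 kHz.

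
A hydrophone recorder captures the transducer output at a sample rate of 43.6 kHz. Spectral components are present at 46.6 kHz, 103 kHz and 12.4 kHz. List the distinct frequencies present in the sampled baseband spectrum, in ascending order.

fs/2 = 21.8 kHz.
46.6 kHz mod fs = 3 kHz.
3 kHz ≤ fs/2 = 21.8 kHz, appears at 3 kHz.
103 kHz mod fs = 15.8 kHz.
15.8 kHz ≤ fs/2 = 21.8 kHz, appears at 15.8 kHz.
12.4 kHz ≤ fs/2 = 21.8 kHz, passes unchanged.
Distinct values: {3 kHz, 12.4 kHz, 15.8 kHz}.

3 kHz, 12.4 kHz, 15.8 kHz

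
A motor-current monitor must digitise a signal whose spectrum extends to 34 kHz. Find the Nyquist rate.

68 kHz

Nyquist rate = 2 × 34 kHz = 68 kHz.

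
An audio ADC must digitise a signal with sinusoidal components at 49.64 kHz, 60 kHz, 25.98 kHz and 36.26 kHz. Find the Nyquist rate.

120 kHz

Highest-frequency component: 60 kHz.
Nyquist rate = 2 × 60 kHz = 120 kHz.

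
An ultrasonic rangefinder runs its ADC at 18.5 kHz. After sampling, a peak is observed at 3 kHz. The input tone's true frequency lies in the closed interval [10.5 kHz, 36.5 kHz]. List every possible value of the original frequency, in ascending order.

Frequencies that alias to 3 kHz are k·fs ± 3 kHz for integer k ≥ 0.
k=0: 3 kHz.
k=1: 15.5 kHz, 21.5 kHz.
k=2: 34 kHz, 40 kHz.
k=3: 52.5 kHz, 58.5 kHz.
Within [10.5 kHz, 36.5 kHz]: 15.5 kHz, 21.5 kHz, 34 kHz.

15.5 kHz, 21.5 kHz, 34 kHz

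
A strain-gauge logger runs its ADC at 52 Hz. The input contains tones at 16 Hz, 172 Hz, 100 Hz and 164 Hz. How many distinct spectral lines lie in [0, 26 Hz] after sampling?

3

fs/2 = 26 Hz.
16 Hz ≤ fs/2 = 26 Hz, passes unchanged.
172 Hz mod fs = 16 Hz.
16 Hz ≤ fs/2 = 26 Hz, appears at 16 Hz.
100 Hz mod fs = 48 Hz.
48 Hz > fs/2 = 26 Hz, folds to fs − 48 Hz = 4 Hz.
164 Hz mod fs = 8 Hz.
8 Hz ≤ fs/2 = 26 Hz, appears at 8 Hz.
Distinct values: {4 Hz, 8 Hz, 16 Hz} → 3.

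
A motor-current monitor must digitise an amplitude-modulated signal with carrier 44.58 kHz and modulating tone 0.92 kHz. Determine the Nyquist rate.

AM sidebands sit at fc ± fm = 43.66 kHz and 45.5 kHz.
Highest-frequency component: 45.5 kHz.
Nyquist rate = 2 × 45.5 kHz = 91 kHz.

91 kHz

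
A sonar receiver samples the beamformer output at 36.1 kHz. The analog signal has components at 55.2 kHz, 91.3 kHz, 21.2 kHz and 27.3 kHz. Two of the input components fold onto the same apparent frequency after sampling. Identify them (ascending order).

fs/2 = 18.05 kHz.
55.2 kHz mod fs = 19.1 kHz.
19.1 kHz > fs/2 = 18.05 kHz, folds to fs − 19.1 kHz = 17 kHz.
91.3 kHz mod fs = 19.1 kHz.
19.1 kHz > fs/2 = 18.05 kHz, folds to fs − 19.1 kHz = 17 kHz.
21.2 kHz > fs/2 = 18.05 kHz, folds to fs − 21.2 kHz = 14.9 kHz.
27.3 kHz > fs/2 = 18.05 kHz, folds to fs − 27.3 kHz = 8.8 kHz.
55.2 kHz and 91.3 kHz both map to 17 kHz.

55.2 kHz, 91.3 kHz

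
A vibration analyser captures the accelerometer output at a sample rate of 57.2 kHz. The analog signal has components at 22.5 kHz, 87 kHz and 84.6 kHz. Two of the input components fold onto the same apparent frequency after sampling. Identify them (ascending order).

84.6 kHz, 87 kHz

fs/2 = 28.6 kHz.
22.5 kHz ≤ fs/2 = 28.6 kHz, passes unchanged.
87 kHz mod fs = 29.8 kHz.
29.8 kHz > fs/2 = 28.6 kHz, folds to fs − 29.8 kHz = 27.4 kHz.
84.6 kHz mod fs = 27.4 kHz.
27.4 kHz ≤ fs/2 = 28.6 kHz, appears at 27.4 kHz.
84.6 kHz and 87 kHz both map to 27.4 kHz.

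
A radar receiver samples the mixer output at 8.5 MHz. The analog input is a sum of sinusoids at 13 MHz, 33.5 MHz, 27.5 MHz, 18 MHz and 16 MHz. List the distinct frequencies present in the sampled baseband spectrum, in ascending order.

0.5 MHz, 1 MHz, 2 MHz, 4 MHz

fs/2 = 4.25 MHz.
13 MHz mod fs = 4.5 MHz.
4.5 MHz > fs/2 = 4.25 MHz, folds to fs − 4.5 MHz = 4 MHz.
33.5 MHz mod fs = 8 MHz.
8 MHz > fs/2 = 4.25 MHz, folds to fs − 8 MHz = 0.5 MHz.
27.5 MHz mod fs = 2 MHz.
2 MHz ≤ fs/2 = 4.25 MHz, appears at 2 MHz.
18 MHz mod fs = 1 MHz.
1 MHz ≤ fs/2 = 4.25 MHz, appears at 1 MHz.
16 MHz mod fs = 7.5 MHz.
7.5 MHz > fs/2 = 4.25 MHz, folds to fs − 7.5 MHz = 1 MHz.
Distinct values: {0.5 MHz, 1 MHz, 2 MHz, 4 MHz}.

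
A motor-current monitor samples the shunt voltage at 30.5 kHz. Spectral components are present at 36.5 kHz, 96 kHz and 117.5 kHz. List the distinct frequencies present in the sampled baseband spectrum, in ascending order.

fs/2 = 15.25 kHz.
36.5 kHz mod fs = 6 kHz.
6 kHz ≤ fs/2 = 15.25 kHz, appears at 6 kHz.
96 kHz mod fs = 4.5 kHz.
4.5 kHz ≤ fs/2 = 15.25 kHz, appears at 4.5 kHz.
117.5 kHz mod fs = 26 kHz.
26 kHz > fs/2 = 15.25 kHz, folds to fs − 26 kHz = 4.5 kHz.
Distinct values: {4.5 kHz, 6 kHz}.

4.5 kHz, 6 kHz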